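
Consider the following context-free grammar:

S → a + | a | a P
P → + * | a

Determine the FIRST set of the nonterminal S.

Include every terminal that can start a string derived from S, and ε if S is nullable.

We compute FIRST(S) using the standard algorithm.
FIRST(P) = {+, a}
FIRST(S) = {a}
Therefore, FIRST(S) = {a}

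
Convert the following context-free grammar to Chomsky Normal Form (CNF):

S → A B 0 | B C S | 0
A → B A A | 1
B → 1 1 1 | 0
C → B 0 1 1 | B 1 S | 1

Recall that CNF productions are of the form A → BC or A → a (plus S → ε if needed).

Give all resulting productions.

T0 → 0; S → 0; A → 1; T1 → 1; B → 0; C → 1; S → A X0; X0 → B T0; S → B X1; X1 → C S; A → B X2; X2 → A A; B → T1 X3; X3 → T1 T1; C → B X4; X4 → T0 X5; X5 → T1 T1; C → B X6; X6 → T1 S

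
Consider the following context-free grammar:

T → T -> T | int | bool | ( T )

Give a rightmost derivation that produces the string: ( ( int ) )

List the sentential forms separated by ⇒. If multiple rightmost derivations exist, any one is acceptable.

T ⇒ ( T ) ⇒ ( ( T ) ) ⇒ ( ( int ) )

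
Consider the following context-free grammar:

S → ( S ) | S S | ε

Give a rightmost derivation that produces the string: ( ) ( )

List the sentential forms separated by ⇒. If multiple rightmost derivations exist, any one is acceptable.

S ⇒ S S ⇒ S ( S ) ⇒ S ( ) ⇒ ( S ) ( ) ⇒ ( ) ( )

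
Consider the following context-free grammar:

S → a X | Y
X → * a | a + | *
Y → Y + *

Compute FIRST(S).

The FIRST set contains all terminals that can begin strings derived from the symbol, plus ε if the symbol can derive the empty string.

We compute FIRST(S) using the standard algorithm.
FIRST(S) = {a}
FIRST(X) = {*, a}
FIRST(Y) = {}
Therefore, FIRST(S) = {a}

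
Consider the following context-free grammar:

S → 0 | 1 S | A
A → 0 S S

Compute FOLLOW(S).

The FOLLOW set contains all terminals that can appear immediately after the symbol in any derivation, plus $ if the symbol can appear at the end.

We compute FOLLOW(S) using the standard algorithm.
FOLLOW(S) starts with {$}.
FIRST(A) = {0}
FIRST(S) = {0, 1}
FOLLOW(A) = {$, 0, 1}
FOLLOW(S) = {$, 0, 1}
Therefore, FOLLOW(S) = {$, 0, 1}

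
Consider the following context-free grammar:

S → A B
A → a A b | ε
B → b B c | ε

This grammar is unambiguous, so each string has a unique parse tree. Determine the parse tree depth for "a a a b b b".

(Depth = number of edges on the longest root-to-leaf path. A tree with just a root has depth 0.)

5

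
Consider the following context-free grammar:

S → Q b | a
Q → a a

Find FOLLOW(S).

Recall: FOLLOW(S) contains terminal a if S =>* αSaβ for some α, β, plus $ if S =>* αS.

We compute FOLLOW(S) using the standard algorithm.
FOLLOW(S) starts with {$}.
FIRST(Q) = {a}
FIRST(S) = {a}
FOLLOW(Q) = {b}
FOLLOW(S) = {$}
Therefore, FOLLOW(S) = {$}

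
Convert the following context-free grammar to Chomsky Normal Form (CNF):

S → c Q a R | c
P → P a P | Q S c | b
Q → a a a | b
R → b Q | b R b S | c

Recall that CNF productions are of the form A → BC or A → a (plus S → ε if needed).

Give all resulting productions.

TC → c; TA → a; S → c; P → b; Q → b; TB → b; R → c; S → TC X0; X0 → Q X1; X1 → TA R; P → P X2; X2 → TA P; P → Q X3; X3 → S TC; Q → TA X4; X4 → TA TA; R → TB Q; R → TB X5; X5 → R X6; X6 → TB S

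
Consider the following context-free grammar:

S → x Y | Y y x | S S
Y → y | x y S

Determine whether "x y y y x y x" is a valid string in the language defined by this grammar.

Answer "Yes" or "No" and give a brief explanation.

Yes - a valid derivation exists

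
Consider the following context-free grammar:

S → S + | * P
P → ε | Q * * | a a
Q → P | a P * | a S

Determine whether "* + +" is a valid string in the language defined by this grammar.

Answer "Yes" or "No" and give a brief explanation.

Yes - a valid derivation exists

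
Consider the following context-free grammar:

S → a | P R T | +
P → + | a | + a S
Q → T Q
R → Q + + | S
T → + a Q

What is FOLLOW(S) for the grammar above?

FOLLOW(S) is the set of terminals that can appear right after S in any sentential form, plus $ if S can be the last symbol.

We compute FOLLOW(S) using the standard algorithm.
FOLLOW(S) starts with {$}.
FIRST(P) = {+, a}
FIRST(Q) = {+}
FIRST(R) = {+, a}
FIRST(S) = {+, a}
FIRST(T) = {+}
FOLLOW(P) = {+, a}
FOLLOW(Q) = {$, +, a}
FOLLOW(R) = {+}
FOLLOW(S) = {$, +, a}
FOLLOW(T) = {$, +, a}
Therefore, FOLLOW(S) = {$, +, a}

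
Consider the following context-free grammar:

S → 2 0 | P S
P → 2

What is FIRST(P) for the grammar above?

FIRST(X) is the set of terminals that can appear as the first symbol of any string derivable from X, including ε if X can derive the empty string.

We compute FIRST(P) using the standard algorithm.
FIRST(P) = {2}
FIRST(S) = {2}
Therefore, FIRST(P) = {2}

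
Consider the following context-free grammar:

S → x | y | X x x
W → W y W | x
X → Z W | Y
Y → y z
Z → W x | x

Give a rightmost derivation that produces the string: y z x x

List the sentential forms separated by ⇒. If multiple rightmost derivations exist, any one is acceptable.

S ⇒ X x x ⇒ Y x x ⇒ y z x x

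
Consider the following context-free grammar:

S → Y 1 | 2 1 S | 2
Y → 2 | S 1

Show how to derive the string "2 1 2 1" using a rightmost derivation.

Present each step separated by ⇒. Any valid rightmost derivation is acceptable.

S ⇒ 2 1 S ⇒ 2 1 Y 1 ⇒ 2 1 2 1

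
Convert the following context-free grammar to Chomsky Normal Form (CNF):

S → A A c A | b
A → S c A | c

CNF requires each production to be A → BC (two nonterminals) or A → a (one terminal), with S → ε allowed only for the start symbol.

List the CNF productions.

TC → c; S → b; A → c; S → A X0; X0 → A X1; X1 → TC A; A → S X2; X2 → TC A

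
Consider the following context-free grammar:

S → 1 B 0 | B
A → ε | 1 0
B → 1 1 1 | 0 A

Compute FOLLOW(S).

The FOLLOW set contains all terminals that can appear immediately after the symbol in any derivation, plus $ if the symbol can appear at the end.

We compute FOLLOW(S) using the standard algorithm.
FOLLOW(S) starts with {$}.
FIRST(A) = {1, ε}
FIRST(B) = {0, 1}
FIRST(S) = {0, 1}
FOLLOW(A) = {$, 0}
FOLLOW(B) = {$, 0}
FOLLOW(S) = {$}
Therefore, FOLLOW(S) = {$}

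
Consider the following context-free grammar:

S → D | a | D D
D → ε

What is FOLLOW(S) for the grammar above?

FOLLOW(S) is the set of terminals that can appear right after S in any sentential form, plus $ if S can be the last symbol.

We compute FOLLOW(S) using the standard algorithm.
FOLLOW(S) starts with {$}.
FIRST(D) = {ε}
FIRST(S) = {a, ε}
FOLLOW(D) = {$}
FOLLOW(S) = {$}
Therefore, FOLLOW(S) = {$}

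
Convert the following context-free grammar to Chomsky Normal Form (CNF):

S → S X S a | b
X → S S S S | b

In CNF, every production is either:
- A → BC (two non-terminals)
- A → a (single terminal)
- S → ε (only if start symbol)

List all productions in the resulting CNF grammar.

TA → a; S → b; X → b; S → S X0; X0 → X X1; X1 → S TA; X → S X2; X2 → S X3; X3 → S S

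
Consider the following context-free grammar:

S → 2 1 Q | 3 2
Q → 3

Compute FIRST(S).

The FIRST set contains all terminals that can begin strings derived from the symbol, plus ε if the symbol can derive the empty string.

We compute FIRST(S) using the standard algorithm.
FIRST(Q) = {3}
FIRST(S) = {2, 3}
Therefore, FIRST(S) = {2, 3}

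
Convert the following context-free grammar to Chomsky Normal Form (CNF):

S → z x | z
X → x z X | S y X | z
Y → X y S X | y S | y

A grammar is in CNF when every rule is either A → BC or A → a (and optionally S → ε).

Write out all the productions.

TZ → z; TX → x; S → z; TY → y; X → z; Y → y; S → TZ TX; X → TX X0; X0 → TZ X; X → S X1; X1 → TY X; Y → X X2; X2 → TY X3; X3 → S X; Y → TY S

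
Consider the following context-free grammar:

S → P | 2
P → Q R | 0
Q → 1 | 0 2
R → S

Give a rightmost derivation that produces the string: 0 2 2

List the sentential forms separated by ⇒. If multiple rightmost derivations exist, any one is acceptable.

S ⇒ P ⇒ Q R ⇒ Q S ⇒ Q 2 ⇒ 0 2 2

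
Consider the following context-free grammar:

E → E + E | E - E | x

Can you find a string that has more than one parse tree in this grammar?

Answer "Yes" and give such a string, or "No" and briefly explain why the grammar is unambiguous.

Yes - the string 'x - x + x - x + x + x' has two distinct parse trees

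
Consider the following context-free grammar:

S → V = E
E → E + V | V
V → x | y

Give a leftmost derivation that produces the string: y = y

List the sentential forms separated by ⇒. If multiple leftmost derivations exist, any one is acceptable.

S ⇒ V = E ⇒ y = E ⇒ y = V ⇒ y = y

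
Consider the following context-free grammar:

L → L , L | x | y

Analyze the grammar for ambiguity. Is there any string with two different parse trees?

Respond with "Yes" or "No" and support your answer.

Yes - the string 'y , y , x , x' has two distinct parse trees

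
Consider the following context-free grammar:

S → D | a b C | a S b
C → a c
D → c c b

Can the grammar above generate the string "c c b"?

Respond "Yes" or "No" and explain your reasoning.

Yes - a valid derivation exists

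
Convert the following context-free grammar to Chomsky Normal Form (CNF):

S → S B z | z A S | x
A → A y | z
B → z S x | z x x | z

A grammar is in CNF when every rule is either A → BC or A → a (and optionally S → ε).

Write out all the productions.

TZ → z; S → x; TY → y; A → z; TX → x; B → z; S → S X0; X0 → B TZ; S → TZ X1; X1 → A S; A → A TY; B → TZ X2; X2 → S TX; B → TZ X3; X3 → TX TX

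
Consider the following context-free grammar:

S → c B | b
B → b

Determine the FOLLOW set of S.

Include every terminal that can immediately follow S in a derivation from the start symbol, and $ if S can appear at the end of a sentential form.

We compute FOLLOW(S) using the standard algorithm.
FOLLOW(S) starts with {$}.
FIRST(B) = {b}
FIRST(S) = {b, c}
FOLLOW(B) = {$}
FOLLOW(S) = {$}
Therefore, FOLLOW(S) = {$}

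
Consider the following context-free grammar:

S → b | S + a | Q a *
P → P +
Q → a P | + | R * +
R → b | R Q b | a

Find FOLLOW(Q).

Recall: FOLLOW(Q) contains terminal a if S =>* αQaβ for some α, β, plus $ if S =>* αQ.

We compute FOLLOW(Q) using the standard algorithm.
FOLLOW(S) starts with {$}.
FIRST(P) = {}
FIRST(Q) = {+, a, b}
FIRST(R) = {a, b}
FIRST(S) = {+, a, b}
FOLLOW(P) = {+, a, b}
FOLLOW(Q) = {a, b}
FOLLOW(R) = {*, +, a, b}
FOLLOW(S) = {$, +}
Therefore, FOLLOW(Q) = {a, b}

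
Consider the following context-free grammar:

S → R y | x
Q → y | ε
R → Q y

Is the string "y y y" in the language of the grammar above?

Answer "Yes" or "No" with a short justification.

Yes - a valid derivation exists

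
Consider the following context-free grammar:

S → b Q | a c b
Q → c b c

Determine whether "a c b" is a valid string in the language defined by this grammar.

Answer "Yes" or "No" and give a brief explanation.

Yes - a valid derivation exists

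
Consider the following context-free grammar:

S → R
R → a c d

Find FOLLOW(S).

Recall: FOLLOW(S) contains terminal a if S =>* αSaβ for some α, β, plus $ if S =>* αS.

We compute FOLLOW(S) using the standard algorithm.
FOLLOW(S) starts with {$}.
FIRST(R) = {a}
FIRST(S) = {a}
FOLLOW(R) = {$}
FOLLOW(S) = {$}
Therefore, FOLLOW(S) = {$}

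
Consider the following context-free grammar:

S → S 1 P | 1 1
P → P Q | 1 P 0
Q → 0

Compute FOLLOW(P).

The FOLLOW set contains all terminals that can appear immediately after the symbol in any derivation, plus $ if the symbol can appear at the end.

We compute FOLLOW(P) using the standard algorithm.
FOLLOW(S) starts with {$}.
FIRST(P) = {1}
FIRST(Q) = {0}
FIRST(S) = {1}
FOLLOW(P) = {$, 0, 1}
FOLLOW(Q) = {$, 0, 1}
FOLLOW(S) = {$, 1}
Therefore, FOLLOW(P) = {$, 0, 1}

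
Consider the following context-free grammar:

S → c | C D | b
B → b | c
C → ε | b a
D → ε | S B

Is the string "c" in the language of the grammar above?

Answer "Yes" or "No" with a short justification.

Yes - a valid derivation exists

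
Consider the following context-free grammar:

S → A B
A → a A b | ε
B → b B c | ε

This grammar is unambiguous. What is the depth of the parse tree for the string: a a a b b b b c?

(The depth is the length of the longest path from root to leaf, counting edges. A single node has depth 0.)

5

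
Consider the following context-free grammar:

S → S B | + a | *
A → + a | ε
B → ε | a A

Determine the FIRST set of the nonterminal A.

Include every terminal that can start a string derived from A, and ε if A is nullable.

We compute FIRST(A) using the standard algorithm.
FIRST(A) = {+, ε}
FIRST(B) = {a, ε}
FIRST(S) = {*, +}
Therefore, FIRST(A) = {+, ε}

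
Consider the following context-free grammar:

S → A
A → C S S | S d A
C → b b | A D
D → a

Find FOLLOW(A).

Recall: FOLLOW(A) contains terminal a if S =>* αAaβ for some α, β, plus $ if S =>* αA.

We compute FOLLOW(A) using the standard algorithm.
FOLLOW(S) starts with {$}.
FIRST(A) = {b}
FIRST(C) = {b}
FIRST(D) = {a}
FIRST(S) = {b}
FOLLOW(A) = {$, a, b, d}
FOLLOW(C) = {b}
FOLLOW(D) = {b}
FOLLOW(S) = {$, a, b, d}
Therefore, FOLLOW(A) = {$, a, b, d}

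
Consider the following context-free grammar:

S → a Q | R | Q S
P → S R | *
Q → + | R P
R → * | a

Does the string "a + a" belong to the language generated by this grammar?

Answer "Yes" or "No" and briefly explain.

No - no valid derivation exists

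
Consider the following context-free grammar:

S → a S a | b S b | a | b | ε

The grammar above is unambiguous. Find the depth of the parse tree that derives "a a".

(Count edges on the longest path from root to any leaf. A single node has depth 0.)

2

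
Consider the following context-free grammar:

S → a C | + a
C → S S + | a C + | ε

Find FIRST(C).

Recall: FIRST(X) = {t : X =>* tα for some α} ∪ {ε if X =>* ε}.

We compute FIRST(C) using the standard algorithm.
FIRST(C) = {+, a, ε}
FIRST(S) = {+, a}
Therefore, FIRST(C) = {+, a, ε}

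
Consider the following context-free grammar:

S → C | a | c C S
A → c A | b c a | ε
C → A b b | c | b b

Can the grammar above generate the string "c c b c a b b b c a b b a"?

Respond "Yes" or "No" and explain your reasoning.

No - no valid derivation exists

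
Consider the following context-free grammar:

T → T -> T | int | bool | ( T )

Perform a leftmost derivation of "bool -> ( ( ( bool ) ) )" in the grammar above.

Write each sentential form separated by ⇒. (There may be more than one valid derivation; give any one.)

T ⇒ T -> T ⇒ bool -> T ⇒ bool -> ( T ) ⇒ bool -> ( ( T ) ) ⇒ bool -> ( ( ( T ) ) ) ⇒ bool -> ( ( ( bool ) ) )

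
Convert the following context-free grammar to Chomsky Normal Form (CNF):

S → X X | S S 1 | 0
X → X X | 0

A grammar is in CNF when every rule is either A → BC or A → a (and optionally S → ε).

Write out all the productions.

T1 → 1; S → 0; X → 0; S → X X; S → S X0; X0 → S T1; X → X X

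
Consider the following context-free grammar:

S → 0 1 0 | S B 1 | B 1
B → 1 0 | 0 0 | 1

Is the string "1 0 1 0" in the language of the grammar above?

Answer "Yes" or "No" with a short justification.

No - no valid derivation exists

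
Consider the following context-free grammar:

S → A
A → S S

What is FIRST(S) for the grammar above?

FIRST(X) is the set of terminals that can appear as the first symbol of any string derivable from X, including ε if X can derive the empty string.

We compute FIRST(S) using the standard algorithm.
FIRST(A) = {}
FIRST(S) = {}
Therefore, FIRST(S) = {}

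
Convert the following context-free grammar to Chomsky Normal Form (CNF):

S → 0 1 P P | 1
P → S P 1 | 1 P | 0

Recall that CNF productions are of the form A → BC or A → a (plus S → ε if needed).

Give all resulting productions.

T0 → 0; T1 → 1; S → 1; P → 0; S → T0 X0; X0 → T1 X1; X1 → P P; P → S X2; X2 → P T1; P → T1 P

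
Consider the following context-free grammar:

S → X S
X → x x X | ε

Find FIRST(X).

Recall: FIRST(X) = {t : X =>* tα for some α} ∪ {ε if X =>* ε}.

We compute FIRST(X) using the standard algorithm.
FIRST(S) = {x}
FIRST(X) = {x, ε}
Therefore, FIRST(X) = {x, ε}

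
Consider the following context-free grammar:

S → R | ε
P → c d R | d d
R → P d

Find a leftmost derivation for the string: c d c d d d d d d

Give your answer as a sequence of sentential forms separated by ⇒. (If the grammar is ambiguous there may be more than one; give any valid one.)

S ⇒ R ⇒ P d ⇒ c d R d ⇒ c d P d d ⇒ c d c d R d d ⇒ c d c d P d d d ⇒ c d c d d d d d d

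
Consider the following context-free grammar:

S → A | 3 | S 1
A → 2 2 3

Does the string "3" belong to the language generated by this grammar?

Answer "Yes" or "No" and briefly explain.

Yes - a valid derivation exists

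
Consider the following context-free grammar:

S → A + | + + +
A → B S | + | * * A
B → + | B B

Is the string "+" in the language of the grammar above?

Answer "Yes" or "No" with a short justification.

No - no valid derivation exists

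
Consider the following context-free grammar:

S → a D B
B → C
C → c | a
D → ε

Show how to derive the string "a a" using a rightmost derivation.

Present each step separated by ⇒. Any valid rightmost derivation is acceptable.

S ⇒ a D B ⇒ a D C ⇒ a D a ⇒ a a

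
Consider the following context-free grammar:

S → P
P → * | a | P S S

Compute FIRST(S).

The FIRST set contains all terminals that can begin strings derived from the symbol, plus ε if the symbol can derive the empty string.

We compute FIRST(S) using the standard algorithm.
FIRST(P) = {*, a}
FIRST(S) = {*, a}
Therefore, FIRST(S) = {*, a}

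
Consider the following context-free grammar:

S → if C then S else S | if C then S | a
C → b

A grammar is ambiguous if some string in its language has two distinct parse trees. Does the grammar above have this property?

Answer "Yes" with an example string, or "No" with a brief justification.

Yes - the string 'if b then a else if b then if b then a else a' has two distinct parse trees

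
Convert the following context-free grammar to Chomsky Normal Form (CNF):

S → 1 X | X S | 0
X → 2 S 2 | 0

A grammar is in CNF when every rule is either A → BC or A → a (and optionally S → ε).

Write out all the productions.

T1 → 1; S → 0; T2 → 2; X → 0; S → T1 X; S → X S; X → T2 X0; X0 → S T2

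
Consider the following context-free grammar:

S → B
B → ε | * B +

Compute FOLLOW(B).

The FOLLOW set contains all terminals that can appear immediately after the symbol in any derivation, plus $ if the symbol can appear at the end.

We compute FOLLOW(B) using the standard algorithm.
FOLLOW(S) starts with {$}.
FIRST(B) = {*, ε}
FIRST(S) = {*, ε}
FOLLOW(B) = {$, +}
FOLLOW(S) = {$}
Therefore, FOLLOW(B) = {$, +}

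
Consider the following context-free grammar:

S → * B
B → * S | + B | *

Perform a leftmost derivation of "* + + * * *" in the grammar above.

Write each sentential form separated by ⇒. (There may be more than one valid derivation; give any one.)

S ⇒ * B ⇒ * + B ⇒ * + + B ⇒ * + + * S ⇒ * + + * * B ⇒ * + + * * *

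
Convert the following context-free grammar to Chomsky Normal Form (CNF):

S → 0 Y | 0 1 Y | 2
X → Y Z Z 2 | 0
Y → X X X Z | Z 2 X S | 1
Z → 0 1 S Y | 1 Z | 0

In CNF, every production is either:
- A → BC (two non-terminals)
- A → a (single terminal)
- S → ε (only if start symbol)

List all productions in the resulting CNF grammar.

T0 → 0; T1 → 1; S → 2; T2 → 2; X → 0; Y → 1; Z → 0; S → T0 Y; S → T0 X0; X0 → T1 Y; X → Y X1; X1 → Z X2; X2 → Z T2; Y → X X3; X3 → X X4; X4 → X Z; Y → Z X5; X5 → T2 X6; X6 → X S; Z → T0 X7; X7 → T1 X8; X8 → S Y; Z → T1 Z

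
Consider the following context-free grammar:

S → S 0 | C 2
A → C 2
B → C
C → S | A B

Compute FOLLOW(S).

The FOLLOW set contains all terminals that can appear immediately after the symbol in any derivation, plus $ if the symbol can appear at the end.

We compute FOLLOW(S) using the standard algorithm.
FOLLOW(S) starts with {$}.
FIRST(A) = {}
FIRST(B) = {}
FIRST(C) = {}
FIRST(S) = {}
FOLLOW(A) = {}
FOLLOW(B) = {2}
FOLLOW(C) = {2}
FOLLOW(S) = {$, 0, 2}
Therefore, FOLLOW(S) = {$, 0, 2}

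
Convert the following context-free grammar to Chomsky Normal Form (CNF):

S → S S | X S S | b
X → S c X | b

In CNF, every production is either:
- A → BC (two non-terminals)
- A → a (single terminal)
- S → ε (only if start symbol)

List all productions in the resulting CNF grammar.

S → b; TC → c; X → b; S → S S; S → X X0; X0 → S S; X → S X1; X1 → TC X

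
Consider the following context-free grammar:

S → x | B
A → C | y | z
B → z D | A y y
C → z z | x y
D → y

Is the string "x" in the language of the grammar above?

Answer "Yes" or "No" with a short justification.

Yes - a valid derivation exists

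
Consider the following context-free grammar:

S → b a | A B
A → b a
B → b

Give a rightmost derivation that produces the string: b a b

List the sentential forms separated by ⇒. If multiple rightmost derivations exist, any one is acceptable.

S ⇒ A B ⇒ A b ⇒ b a b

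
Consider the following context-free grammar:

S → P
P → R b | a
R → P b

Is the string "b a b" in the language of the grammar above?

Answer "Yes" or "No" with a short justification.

No - no valid derivation exists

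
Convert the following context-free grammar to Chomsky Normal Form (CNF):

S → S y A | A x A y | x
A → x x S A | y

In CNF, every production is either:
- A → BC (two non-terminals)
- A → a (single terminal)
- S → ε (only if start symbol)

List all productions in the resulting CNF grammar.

TY → y; TX → x; S → x; A → y; S → S X0; X0 → TY A; S → A X1; X1 → TX X2; X2 → A TY; A → TX X3; X3 → TX X4; X4 → S A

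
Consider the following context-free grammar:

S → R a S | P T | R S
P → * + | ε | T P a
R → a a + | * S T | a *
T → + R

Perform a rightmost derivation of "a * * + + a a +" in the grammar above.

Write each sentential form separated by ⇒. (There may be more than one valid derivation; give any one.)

S ⇒ R S ⇒ R P T ⇒ R P + R ⇒ R P + a a + ⇒ R * + + a a + ⇒ a * * + + a a +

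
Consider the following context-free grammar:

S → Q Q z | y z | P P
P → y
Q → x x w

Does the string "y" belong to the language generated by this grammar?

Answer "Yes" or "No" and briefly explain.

No - no valid derivation exists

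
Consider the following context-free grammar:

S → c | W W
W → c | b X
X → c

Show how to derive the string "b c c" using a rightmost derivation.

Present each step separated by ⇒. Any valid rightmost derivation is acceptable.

S ⇒ W W ⇒ W c ⇒ b X c ⇒ b c c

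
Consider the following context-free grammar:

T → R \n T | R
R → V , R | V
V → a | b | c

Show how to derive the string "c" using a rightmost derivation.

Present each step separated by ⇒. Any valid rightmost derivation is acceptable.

T ⇒ R ⇒ V ⇒ c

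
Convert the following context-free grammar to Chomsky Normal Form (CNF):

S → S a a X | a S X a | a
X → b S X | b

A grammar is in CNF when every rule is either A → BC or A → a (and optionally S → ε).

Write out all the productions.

TA → a; S → a; TB → b; X → b; S → S X0; X0 → TA X1; X1 → TA X; S → TA X2; X2 → S X3; X3 → X TA; X → TB X4; X4 → S X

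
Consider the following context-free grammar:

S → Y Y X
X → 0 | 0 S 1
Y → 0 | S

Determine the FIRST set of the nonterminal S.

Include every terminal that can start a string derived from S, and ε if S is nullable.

We compute FIRST(S) using the standard algorithm.
FIRST(S) = {0}
FIRST(X) = {0}
FIRST(Y) = {0}
Therefore, FIRST(S) = {0}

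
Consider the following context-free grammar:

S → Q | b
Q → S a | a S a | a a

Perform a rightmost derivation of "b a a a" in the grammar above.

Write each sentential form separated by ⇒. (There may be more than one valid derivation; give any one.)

S ⇒ Q ⇒ S a ⇒ Q a ⇒ S a a ⇒ Q a a ⇒ S a a a ⇒ b a a a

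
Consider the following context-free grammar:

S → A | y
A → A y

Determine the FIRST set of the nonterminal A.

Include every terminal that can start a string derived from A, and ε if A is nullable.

We compute FIRST(A) using the standard algorithm.
FIRST(A) = {}
FIRST(S) = {y}
Therefore, FIRST(A) = {}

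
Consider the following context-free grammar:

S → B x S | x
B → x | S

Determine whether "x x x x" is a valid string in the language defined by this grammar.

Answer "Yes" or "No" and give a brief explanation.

No - no valid derivation exists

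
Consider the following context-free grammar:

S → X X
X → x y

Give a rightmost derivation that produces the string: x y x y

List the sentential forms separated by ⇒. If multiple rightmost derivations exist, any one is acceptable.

S ⇒ X X ⇒ X x y ⇒ x y x y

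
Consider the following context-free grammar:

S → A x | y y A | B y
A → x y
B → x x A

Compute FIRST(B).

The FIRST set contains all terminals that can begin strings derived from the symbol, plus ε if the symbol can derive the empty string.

We compute FIRST(B) using the standard algorithm.
FIRST(A) = {x}
FIRST(B) = {x}
FIRST(S) = {x, y}
Therefore, FIRST(B) = {x}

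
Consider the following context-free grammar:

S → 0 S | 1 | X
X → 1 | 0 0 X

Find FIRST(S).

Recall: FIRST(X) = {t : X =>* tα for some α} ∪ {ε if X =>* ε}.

We compute FIRST(S) using the standard algorithm.
FIRST(S) = {0, 1}
FIRST(X) = {0, 1}
Therefore, FIRST(S) = {0, 1}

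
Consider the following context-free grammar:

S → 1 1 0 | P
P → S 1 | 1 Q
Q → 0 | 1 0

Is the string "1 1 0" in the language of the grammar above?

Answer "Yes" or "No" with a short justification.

Yes - a valid derivation exists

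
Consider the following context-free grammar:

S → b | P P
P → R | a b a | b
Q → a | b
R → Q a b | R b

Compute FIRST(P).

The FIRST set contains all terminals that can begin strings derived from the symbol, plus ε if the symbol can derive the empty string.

We compute FIRST(P) using the standard algorithm.
FIRST(P) = {a, b}
FIRST(Q) = {a, b}
FIRST(R) = {a, b}
FIRST(S) = {a, b}
Therefore, FIRST(P) = {a, b}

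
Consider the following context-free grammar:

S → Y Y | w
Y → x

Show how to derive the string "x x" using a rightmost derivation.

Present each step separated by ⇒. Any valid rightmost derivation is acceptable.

S ⇒ Y Y ⇒ Y x ⇒ x x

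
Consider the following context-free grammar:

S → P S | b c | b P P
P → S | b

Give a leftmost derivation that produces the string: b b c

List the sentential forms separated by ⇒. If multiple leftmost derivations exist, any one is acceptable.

S ⇒ P S ⇒ b S ⇒ b b c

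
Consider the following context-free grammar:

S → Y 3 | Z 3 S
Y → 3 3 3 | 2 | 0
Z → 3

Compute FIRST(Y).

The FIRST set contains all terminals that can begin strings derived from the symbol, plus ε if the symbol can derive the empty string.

We compute FIRST(Y) using the standard algorithm.
FIRST(S) = {0, 2, 3}
FIRST(Y) = {0, 2, 3}
FIRST(Z) = {3}
Therefore, FIRST(Y) = {0, 2, 3}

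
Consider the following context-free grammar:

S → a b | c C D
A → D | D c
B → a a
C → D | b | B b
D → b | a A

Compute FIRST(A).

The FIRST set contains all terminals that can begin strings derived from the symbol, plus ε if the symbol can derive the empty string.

We compute FIRST(A) using the standard algorithm.
FIRST(A) = {a, b}
FIRST(B) = {a}
FIRST(C) = {a, b}
FIRST(D) = {a, b}
FIRST(S) = {a, c}
Therefore, FIRST(A) = {a, b}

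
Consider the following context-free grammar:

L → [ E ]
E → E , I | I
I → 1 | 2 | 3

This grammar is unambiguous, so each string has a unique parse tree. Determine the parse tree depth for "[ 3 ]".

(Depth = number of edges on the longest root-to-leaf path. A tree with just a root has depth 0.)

3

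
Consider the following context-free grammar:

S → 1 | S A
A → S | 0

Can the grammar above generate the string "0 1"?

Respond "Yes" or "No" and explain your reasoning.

No - no valid derivation exists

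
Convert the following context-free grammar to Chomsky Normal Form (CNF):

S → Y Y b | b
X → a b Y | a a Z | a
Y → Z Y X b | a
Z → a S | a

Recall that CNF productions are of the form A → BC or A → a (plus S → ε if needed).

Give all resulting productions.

TB → b; S → b; TA → a; X → a; Y → a; Z → a; S → Y X0; X0 → Y TB; X → TA X1; X1 → TB Y; X → TA X2; X2 → TA Z; Y → Z X3; X3 → Y X4; X4 → X TB; Z → TA S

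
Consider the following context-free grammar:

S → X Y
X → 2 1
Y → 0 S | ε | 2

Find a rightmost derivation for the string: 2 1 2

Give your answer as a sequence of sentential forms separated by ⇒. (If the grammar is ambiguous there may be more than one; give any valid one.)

S ⇒ X Y ⇒ X 2 ⇒ 2 1 2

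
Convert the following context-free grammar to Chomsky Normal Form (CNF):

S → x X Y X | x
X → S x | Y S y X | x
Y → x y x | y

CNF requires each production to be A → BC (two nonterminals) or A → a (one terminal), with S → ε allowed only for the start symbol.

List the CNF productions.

TX → x; S → x; TY → y; X → x; Y → y; S → TX X0; X0 → X X1; X1 → Y X; X → S TX; X → Y X2; X2 → S X3; X3 → TY X; Y → TX X4; X4 → TY TX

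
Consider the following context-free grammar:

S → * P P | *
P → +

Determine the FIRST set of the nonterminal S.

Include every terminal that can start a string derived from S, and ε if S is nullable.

We compute FIRST(S) using the standard algorithm.
FIRST(P) = {+}
FIRST(S) = {*}
Therefore, FIRST(S) = {*}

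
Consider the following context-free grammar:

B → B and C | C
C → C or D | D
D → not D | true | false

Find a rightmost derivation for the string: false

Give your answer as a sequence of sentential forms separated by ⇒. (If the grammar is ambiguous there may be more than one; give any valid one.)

B ⇒ C ⇒ D ⇒ false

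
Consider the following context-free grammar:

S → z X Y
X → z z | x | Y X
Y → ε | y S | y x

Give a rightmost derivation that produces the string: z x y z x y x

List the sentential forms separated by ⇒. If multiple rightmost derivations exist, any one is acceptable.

S ⇒ z X Y ⇒ z X y S ⇒ z X y z X Y ⇒ z X y z X y x ⇒ z X y z x y x ⇒ z x y z x y x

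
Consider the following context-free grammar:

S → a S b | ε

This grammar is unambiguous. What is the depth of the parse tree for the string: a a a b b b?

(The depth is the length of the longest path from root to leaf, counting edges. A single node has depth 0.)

4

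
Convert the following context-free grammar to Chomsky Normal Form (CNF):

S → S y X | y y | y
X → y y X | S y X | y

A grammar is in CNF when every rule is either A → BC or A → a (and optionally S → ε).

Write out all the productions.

TY → y; S → y; X → y; S → S X0; X0 → TY X; S → TY TY; X → TY X1; X1 → TY X; X → S X2; X2 → TY X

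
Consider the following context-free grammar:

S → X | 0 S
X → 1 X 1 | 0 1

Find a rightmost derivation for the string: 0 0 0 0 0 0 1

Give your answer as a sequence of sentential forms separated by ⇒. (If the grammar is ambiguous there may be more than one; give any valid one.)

S ⇒ 0 S ⇒ 0 0 S ⇒ 0 0 0 S ⇒ 0 0 0 0 S ⇒ 0 0 0 0 0 S ⇒ 0 0 0 0 0 X ⇒ 0 0 0 0 0 0 1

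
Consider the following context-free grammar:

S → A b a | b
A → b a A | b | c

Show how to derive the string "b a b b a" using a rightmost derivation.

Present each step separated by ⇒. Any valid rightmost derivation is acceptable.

S ⇒ A b a ⇒ b a A b a ⇒ b a b b a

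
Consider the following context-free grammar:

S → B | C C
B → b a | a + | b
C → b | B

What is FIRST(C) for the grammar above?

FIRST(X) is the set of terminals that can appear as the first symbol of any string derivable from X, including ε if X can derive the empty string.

We compute FIRST(C) using the standard algorithm.
FIRST(B) = {a, b}
FIRST(C) = {a, b}
FIRST(S) = {a, b}
Therefore, FIRST(C) = {a, b}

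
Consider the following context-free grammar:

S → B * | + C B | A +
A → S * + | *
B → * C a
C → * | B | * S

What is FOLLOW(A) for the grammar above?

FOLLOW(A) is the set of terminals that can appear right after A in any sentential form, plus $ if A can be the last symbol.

We compute FOLLOW(A) using the standard algorithm.
FOLLOW(S) starts with {$}.
FIRST(A) = {*, +}
FIRST(B) = {*}
FIRST(C) = {*}
FIRST(S) = {*, +}
FOLLOW(A) = {+}
FOLLOW(B) = {$, *, a}
FOLLOW(C) = {*, a}
FOLLOW(S) = {$, *, a}
Therefore, FOLLOW(A) = {+}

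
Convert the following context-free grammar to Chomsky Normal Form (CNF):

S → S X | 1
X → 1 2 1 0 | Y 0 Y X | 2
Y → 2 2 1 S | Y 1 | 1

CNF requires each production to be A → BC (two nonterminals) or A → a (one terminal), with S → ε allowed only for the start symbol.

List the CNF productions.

S → 1; T1 → 1; T2 → 2; T0 → 0; X → 2; Y → 1; S → S X; X → T1 X0; X0 → T2 X1; X1 → T1 T0; X → Y X2; X2 → T0 X3; X3 → Y X; Y → T2 X4; X4 → T2 X5; X5 → T1 S; Y → Y T1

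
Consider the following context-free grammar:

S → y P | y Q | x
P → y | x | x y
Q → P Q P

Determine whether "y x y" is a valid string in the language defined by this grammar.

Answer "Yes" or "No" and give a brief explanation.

Yes - a valid derivation exists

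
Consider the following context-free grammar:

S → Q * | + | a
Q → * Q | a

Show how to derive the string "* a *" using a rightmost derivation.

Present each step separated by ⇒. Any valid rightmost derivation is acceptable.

S ⇒ Q * ⇒ * Q * ⇒ * a *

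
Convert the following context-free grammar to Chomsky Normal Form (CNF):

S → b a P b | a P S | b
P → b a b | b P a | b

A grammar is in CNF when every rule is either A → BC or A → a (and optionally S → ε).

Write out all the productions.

TB → b; TA → a; S → b; P → b; S → TB X0; X0 → TA X1; X1 → P TB; S → TA X2; X2 → P S; P → TB X3; X3 → TA TB; P → TB X4; X4 → P TA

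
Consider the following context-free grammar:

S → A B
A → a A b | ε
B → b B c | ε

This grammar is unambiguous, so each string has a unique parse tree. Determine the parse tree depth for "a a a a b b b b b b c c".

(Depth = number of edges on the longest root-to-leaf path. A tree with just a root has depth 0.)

6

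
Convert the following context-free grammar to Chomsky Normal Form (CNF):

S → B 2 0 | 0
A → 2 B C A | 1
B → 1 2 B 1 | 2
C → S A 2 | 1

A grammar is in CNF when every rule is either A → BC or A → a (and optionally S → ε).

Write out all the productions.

T2 → 2; T0 → 0; S → 0; A → 1; T1 → 1; B → 2; C → 1; S → B X0; X0 → T2 T0; A → T2 X1; X1 → B X2; X2 → C A; B → T1 X3; X3 → T2 X4; X4 → B T1; C → S X5; X5 → A T2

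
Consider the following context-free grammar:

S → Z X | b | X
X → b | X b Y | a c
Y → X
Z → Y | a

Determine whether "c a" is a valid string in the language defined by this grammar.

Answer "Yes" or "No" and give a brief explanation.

No - no valid derivation exists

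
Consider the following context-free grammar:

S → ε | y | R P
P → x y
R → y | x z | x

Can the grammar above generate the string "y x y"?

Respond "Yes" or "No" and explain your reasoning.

Yes - a valid derivation exists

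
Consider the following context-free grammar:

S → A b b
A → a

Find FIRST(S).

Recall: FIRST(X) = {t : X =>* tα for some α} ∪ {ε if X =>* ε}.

We compute FIRST(S) using the standard algorithm.
FIRST(A) = {a}
FIRST(S) = {a}
Therefore, FIRST(S) = {a}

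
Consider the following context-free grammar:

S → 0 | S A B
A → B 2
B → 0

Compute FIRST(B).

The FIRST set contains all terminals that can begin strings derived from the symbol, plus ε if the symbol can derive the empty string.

We compute FIRST(B) using the standard algorithm.
FIRST(A) = {0}
FIRST(B) = {0}
FIRST(S) = {0}
Therefore, FIRST(B) = {0}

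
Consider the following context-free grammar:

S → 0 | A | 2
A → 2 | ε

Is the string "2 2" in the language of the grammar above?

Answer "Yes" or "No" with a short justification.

No - no valid derivation exists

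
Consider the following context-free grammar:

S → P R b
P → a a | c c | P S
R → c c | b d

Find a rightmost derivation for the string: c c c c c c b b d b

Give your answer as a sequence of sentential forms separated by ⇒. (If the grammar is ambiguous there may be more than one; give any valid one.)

S ⇒ P R b ⇒ P b d b ⇒ P S b d b ⇒ P P R b b d b ⇒ P P c c b b d b ⇒ P c c c c b b d b ⇒ c c c c c c b b d b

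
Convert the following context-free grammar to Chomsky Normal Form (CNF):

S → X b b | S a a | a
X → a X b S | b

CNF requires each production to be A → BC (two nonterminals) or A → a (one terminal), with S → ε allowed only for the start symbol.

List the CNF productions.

TB → b; TA → a; S → a; X → b; S → X X0; X0 → TB TB; S → S X1; X1 → TA TA; X → TA X2; X2 → X X3; X3 → TB S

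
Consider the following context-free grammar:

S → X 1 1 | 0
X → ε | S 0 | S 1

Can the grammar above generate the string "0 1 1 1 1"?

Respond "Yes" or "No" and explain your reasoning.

No - no valid derivation exists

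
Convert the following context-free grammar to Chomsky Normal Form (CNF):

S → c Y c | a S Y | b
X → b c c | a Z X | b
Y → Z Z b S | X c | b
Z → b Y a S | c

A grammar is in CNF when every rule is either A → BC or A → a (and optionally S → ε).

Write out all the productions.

TC → c; TA → a; S → b; TB → b; X → b; Y → b; Z → c; S → TC X0; X0 → Y TC; S → TA X1; X1 → S Y; X → TB X2; X2 → TC TC; X → TA X3; X3 → Z X; Y → Z X4; X4 → Z X5; X5 → TB S; Y → X TC; Z → TB X6; X6 → Y X7; X7 → TA S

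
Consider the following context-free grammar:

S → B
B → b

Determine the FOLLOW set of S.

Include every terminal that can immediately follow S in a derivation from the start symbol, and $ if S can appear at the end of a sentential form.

We compute FOLLOW(S) using the standard algorithm.
FOLLOW(S) starts with {$}.
FIRST(B) = {b}
FIRST(S) = {b}
FOLLOW(B) = {$}
FOLLOW(S) = {$}
Therefore, FOLLOW(S) = {$}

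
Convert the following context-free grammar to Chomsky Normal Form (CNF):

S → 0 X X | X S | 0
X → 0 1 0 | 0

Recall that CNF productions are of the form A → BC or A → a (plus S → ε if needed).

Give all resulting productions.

T0 → 0; S → 0; T1 → 1; X → 0; S → T0 X0; X0 → X X; S → X S; X → T0 X1; X1 → T1 T0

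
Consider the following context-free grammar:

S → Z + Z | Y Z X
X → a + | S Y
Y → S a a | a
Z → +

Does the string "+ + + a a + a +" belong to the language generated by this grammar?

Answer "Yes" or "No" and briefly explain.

Yes - a valid derivation exists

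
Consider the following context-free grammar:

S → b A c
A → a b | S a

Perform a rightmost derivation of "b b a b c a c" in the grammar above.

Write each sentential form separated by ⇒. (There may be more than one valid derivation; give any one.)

S ⇒ b A c ⇒ b S a c ⇒ b b A c a c ⇒ b b a b c a c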